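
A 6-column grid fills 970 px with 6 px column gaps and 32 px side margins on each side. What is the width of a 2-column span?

Take off 64 px of margins, leaving 906 px.
Subtracting 5 column gaps of 6 leaves 876 for 6 columns, so c = 146 px.
Span of 2: 2·146 + 1·6 = 292 + 6 = 298 px.

298 px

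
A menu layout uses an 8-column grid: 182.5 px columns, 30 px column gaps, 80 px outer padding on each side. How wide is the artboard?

1830 px

Adding margins, columns and gutters: 160 + 1460 + 210 = 1830 px.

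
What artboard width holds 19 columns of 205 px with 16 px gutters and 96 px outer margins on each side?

4375 px

Adding margins, columns and gutters: 192 + 3895 + 288 = 4375 px.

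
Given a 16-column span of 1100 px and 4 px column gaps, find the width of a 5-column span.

1100 − 15·4 = 1040; ÷16 gives c = 65 px.
5 columns plus 4 column gaps: 325 + 16 = 341 px.

341 px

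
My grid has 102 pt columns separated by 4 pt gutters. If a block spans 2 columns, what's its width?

208 pt

Span of 2: 2·102 + 1·4 = 204 + 4 = 208 pt.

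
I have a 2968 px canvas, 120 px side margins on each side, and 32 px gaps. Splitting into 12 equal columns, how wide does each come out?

198 px

Inside the margins: 2968 − 240 = 2728 px.
2728 − 11·32 = 2376; ÷12 gives c = 198 px.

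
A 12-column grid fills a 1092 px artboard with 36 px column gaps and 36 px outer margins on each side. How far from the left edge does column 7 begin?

564 px

Content = 1092 − 2·36 = 1020 px.
12c + 11·36 = 1020 → 12c = 624 → c = 52 px.
Column 7 starts at margin + 6·(column + gutter) = 36 + 6·88 = 564 px.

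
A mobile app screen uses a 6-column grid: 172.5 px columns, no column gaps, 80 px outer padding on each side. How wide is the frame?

Total width: 2·80 + 6·172.5 = 1195 px.

1195 px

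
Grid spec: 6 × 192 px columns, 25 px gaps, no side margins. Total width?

Total width: 6·192 + 5·25 = 1277 px.

1277 px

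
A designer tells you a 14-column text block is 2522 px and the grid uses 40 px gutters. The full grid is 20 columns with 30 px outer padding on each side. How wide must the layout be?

14c + 13·40 = 2522 → 14c = 2002 → c = 143 px.
Layout = 2·30 + 20·143 + 19·40 = 60 + 2860 + 760 = 3680 px.

3680 px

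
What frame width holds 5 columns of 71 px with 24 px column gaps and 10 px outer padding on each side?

Total width: 2·10 + 5·71 + 4·24 = 471 px.

471 px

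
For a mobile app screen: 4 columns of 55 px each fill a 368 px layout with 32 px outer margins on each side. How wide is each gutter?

28 px

Inside the margins: 368 − 64 = 304 px.
Columns use 220 px, leaving 84 px across 3 gutters = 28 px each.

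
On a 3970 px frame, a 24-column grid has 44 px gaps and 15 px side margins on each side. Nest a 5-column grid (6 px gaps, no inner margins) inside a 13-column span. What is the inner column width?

Take off 30 px of margins, leaving 3940 px.
24c + 23·44 = 3940 → 24c = 2928 → c = 122 px.
13-column span = 13·122 + 12·44 = 2114 px.
2114 − 4·6 = 2090; ÷5 gives d = 418 px.

418 px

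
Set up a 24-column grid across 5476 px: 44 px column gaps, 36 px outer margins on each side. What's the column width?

Subtract both margins: 5476 − 2·36 = 5404 px.
Subtracting 23 column gaps of 44 leaves 4392 for 24 columns, so c = 183 px.

183 px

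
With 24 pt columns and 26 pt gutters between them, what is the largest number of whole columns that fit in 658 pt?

13 columns: 13·24 + 12·26 = 624 pt ≤ 658.
14 columns: 674 pt > 658. So 13.

13 columns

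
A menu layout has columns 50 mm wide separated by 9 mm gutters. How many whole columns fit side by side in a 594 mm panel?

k columns need k·50 + (k−1)·9 = k·59 − 9.
k·59 − 9 ≤ 594 → k ≤ 603 / 59 ≈ 10.22, so k = 10.

10 columns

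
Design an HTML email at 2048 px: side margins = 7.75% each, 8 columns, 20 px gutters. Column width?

198.82 px

Each margin = 7.75% of 2048 = 158.72 px; content = 2048 − 2·158.72 = 1730.56 px.
8 columns + 7 gutters: 8c + 7·20 = 1730.56.
8c = 1730.56 − 140 = 1590.56, so c = 198.82 px.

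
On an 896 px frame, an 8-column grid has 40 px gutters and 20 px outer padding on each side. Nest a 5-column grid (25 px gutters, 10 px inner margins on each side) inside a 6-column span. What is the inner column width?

102.4 px

Inside the margins: 896 − 40 = 856 px.
Subtracting 7 gutters of 40 leaves 576 for 8 columns, so c = 72 px.
Span of 6: 6·72 + 5·40 = 432 + 200 = 632 px.
Inner content = 632 − 2·10 = 612 px.
612 − 4·25 = 512; ÷5 gives d = 102.4 px.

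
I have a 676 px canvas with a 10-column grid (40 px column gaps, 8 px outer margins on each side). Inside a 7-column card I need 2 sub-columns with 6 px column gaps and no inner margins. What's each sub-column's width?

222 px

Inside the margins: 676 − 16 = 660 px.
660 − 9·40 = 300; ÷10 gives c = 30 px.
7-column span = 7·30 + 6·40 = 450 px.
Subtracting 1 column gap of 6 leaves 444 for 2 columns, so d = 222 px.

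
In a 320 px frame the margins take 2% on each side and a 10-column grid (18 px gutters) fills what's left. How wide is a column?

14.52 px

320 × (1 − 2·2%) = 320 × 96% = 307.2 px for the columns.
10c + 9·18 = 307.2 → 10c = 145.2 → c = 14.52 px.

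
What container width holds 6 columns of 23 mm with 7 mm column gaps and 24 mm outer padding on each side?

221 mm

Container = 2·24 + 6·23 + 5·7 = 48 + 138 + 35 = 221 mm.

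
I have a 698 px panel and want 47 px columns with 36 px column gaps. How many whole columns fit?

8 columns

k columns need k·47 + (k−1)·36 = k·83 − 36.
k·83 − 36 ≤ 698 → k ≤ 734 / 83 ≈ 8.84, so k = 8.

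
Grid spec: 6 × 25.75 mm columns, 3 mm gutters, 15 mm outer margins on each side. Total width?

Total width: 2·15 + 6·25.75 + 5·3 = 199.5 mm.

199.5 mm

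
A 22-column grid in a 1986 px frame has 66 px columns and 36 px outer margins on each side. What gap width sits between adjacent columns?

Inside the margins: 1986 − 72 = 1914 px.
Columns use 1452 px, leaving 462 px across 21 gaps = 22 px each.

22 px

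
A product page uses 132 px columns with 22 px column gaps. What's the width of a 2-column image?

286 px

2-column span = 2·132 + 1·22 = 286 px.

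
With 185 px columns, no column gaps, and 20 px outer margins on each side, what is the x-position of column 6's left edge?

Column 6 starts at margin + 5·(column + gutter) = 20 + 5·185 = 945 px.

945 px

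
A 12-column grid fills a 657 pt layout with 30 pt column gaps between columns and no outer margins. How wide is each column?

27.25 pt

12 columns + 11 column gaps: 12c + 11·30 = 657.
12c = 657 − 330 = 327, so c = 27.25 pt.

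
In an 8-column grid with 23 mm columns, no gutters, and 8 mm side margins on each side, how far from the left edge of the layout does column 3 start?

54 mm

Column 3 starts at margin + 2·(column + gutter) = 8 + 2·23 = 54 mm.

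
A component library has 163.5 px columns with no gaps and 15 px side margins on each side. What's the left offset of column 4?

505.5 px

Column 4 starts at margin + 3·(column + gutter) = 15 + 3·163.5 = 505.5 px.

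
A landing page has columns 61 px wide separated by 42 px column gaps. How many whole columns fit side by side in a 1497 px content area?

Each extra column adds 61 + 42 = 103 px.
(1497 + 42) / 103 = 14.94, so 14 columns fit.

14 columns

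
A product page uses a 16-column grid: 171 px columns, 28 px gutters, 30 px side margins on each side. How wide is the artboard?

Adding margins, columns and gutters: 60 + 2736 + 420 = 3216 px.

3216 px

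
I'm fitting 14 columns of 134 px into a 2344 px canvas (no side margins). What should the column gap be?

36 px

Columns use 1876 px, leaving 468 px across 13 column gaps = 36 px each.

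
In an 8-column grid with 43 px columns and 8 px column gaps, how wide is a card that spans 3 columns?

145 px

3 columns plus 2 column gaps: 129 + 16 = 145 px.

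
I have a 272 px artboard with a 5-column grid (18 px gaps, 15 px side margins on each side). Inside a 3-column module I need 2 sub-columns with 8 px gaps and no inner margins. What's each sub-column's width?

Take off 30 px of margins, leaving 242 px.
5 columns + 4 gaps: 5c + 4·18 = 242.
5c = 242 − 72 = 170, so c = 34 px.
Span of 3: 3·34 + 2·18 = 102 + 36 = 138 px.
Subtracting 1 gap of 8 leaves 130 for 2 columns, so d = 65 px.

65 px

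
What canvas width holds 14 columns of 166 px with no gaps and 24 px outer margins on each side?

2372 px

Summing: 48 + 2324 = 2372 px.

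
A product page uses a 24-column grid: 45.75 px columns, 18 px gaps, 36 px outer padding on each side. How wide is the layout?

1584 px

Adding margins, columns and gutters: 72 + 1098 + 414 = 1584 px.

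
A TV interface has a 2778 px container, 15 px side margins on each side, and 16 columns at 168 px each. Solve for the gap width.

4 px

Subtract both margins: 2778 − 2·15 = 2748 px.
Columns use 2688 px, leaving 60 px across 15 gaps = 4 px each.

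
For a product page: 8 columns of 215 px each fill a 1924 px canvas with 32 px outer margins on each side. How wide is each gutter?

20 px

Subtract both margins: 1924 − 2·32 = 1860 px.
Columns use 1720 px, leaving 140 px across 7 gutters = 20 px each.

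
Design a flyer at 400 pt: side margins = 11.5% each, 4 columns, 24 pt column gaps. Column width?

59 pt

Margins: 11.5% × 400 = 46 pt each, so content = 400 − 92 = 308 pt.
308 − 3·24 = 236; ÷4 gives c = 59 pt.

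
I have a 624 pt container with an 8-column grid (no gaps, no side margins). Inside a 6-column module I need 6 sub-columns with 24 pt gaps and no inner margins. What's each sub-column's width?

58 pt

8c = 624 → c = 78 pt.
With no gaps, 6 columns span 6·78 = 468 pt.
Subtracting 5 gaps of 24 leaves 348 for 6 columns, so d = 58 pt.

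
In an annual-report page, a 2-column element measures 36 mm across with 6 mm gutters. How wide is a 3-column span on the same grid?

36 − 1·6 = 30; ÷2 gives c = 15 mm.
3-column span = 3·15 + 2·6 = 57 mm.

57 mm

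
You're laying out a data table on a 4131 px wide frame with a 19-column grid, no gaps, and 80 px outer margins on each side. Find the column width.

Take off 160 px of margins, leaving 3971 px.
With no gaps, each column is 3971/19 = 209 px.

209 px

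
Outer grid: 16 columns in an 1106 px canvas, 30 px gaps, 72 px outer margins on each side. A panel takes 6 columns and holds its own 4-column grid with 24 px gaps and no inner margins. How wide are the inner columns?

Take off 144 px of margins, leaving 962 px.
16c + 15·30 = 962 → 16c = 512 → c = 32 px.
Span of 6: 6·32 + 5·30 = 192 + 150 = 342 px.
4 columns + 3 gaps: 4d + 3·24 = 342.
4d = 342 − 72 = 270, so d = 67.5 px.

67.5 px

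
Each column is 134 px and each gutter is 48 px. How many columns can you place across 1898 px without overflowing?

10 columns

k columns need k·134 + (k−1)·48 = k·182 − 48.
k·182 − 48 ≤ 1898 → k ≤ 1946 / 182 ≈ 10.69, so k = 10.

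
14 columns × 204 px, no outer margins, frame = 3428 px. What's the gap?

44 px

14·204 + 13g = 3428 → 13g = 572 → g = 44 px.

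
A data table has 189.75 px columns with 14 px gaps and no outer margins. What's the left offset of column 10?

No margin, so column 10 starts at 9·(column + gutter) = 9·203.75 = 1833.75 px.

1833.75 px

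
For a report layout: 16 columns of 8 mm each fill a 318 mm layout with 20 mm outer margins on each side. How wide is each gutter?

10 mm

Subtract both margins: 318 − 2·20 = 278 mm.
16·8 + 15g = 278 → 15g = 150 → g = 10 mm.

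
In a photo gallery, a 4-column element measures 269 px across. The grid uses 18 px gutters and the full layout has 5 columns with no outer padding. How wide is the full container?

4c + 3·18 = 269 → 4c = 215 → c = 53.75 px.
Container = 5·53.75 + 4·18 = 268.75 + 72 = 340.75 px.

340.75 px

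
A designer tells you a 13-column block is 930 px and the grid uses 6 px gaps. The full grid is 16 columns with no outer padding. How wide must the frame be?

1146 px

13 columns + 12 gaps: 13c + 12·6 = 930.
13c = 930 − 72 = 858, so c = 66 px.
Summing: 1056 + 90 = 1146 px.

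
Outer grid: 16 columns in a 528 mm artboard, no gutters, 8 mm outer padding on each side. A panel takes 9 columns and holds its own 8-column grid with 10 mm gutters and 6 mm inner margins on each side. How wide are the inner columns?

Outer content = 528 − 2·8 = 512 mm.
512 / 16 = 32 mm per column.
With no gutters, 9 columns span 9·32 = 288 mm.
Inner content = 288 − 2·6 = 276 mm.
8d + 7·10 = 276 → 8d = 206 → d = 25.75 mm.

25.75 mm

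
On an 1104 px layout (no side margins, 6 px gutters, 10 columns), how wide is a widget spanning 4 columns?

438 px

10c + 9·6 = 1104 → 10c = 1050 → c = 105 px.
Span of 4: 4·105 + 3·6 = 420 + 18 = 438 px.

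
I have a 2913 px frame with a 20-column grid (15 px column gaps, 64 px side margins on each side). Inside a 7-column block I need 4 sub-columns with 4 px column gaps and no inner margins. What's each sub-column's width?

Inside the margins: 2913 − 128 = 2785 px.
2785 − 19·15 = 2500; ÷20 gives c = 125 px.
7 columns plus 6 column gaps: 875 + 90 = 965 px.
965 − 3·4 = 953; ÷4 gives d = 238.25 px.

238.25 px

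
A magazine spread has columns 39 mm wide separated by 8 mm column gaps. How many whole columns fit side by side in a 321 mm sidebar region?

7 columns

k columns need k·39 + (k−1)·8 = k·47 − 8.
k·47 − 8 ≤ 321 → k ≤ 329 / 47 ≈ 7.00, so k = 7.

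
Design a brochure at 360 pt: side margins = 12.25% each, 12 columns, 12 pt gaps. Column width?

360 × (1 − 2·12.25%) = 360 × 75.5% = 271.8 pt for the columns.
12c + 11·12 = 271.8 → 12c = 139.8 → c = 11.65 pt.

11.65 pt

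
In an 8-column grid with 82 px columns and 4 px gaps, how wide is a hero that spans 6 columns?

512 px

6 columns plus 5 gaps: 492 + 20 = 512 px.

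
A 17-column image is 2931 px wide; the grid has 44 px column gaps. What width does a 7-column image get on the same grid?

1181 px

2931 − 16·44 = 2227; ÷17 gives c = 131 px.
7 columns plus 6 column gaps: 917 + 264 = 1181 px.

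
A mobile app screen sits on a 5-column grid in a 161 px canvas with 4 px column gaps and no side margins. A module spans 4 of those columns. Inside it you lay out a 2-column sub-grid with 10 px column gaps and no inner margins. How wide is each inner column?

59 px

5c + 4·4 = 161 → 5c = 145 → c = 29 px.
4-column span = 4·29 + 3·4 = 128 px.
2d + 1·10 = 128 → 2d = 118 → d = 59 px.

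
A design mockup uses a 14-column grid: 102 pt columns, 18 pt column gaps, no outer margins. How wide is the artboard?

Summing: 1428 + 234 = 1662 pt.

1662 pt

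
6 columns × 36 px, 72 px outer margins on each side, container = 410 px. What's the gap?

10 px

Inside the margins: 410 − 144 = 266 px.
6 columns take 6·36 = 216 px; remaining 50 splits into 5 gaps.
g = 50 / 5 = 10 px.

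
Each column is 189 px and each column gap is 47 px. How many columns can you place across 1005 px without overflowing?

4 columns: 4·189 + 3·47 = 897 px ≤ 1005.
5 columns: 1133 px > 1005. So 4.

4 columns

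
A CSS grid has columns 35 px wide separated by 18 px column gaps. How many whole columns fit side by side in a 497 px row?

9 columns: 9·35 + 8·18 = 459 px ≤ 497.
10 columns: 512 px > 497. So 9.

9 columns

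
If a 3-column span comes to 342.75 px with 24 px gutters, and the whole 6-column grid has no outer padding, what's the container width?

709.5 px

Subtracting 2 gutters of 24 leaves 294.75 for 3 columns, so c = 98.25 px.
Container = 6·98.25 + 5·24 = 589.5 + 120 = 709.5 px.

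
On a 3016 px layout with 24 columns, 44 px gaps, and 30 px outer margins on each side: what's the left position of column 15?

Take off 60 px of margins, leaving 2956 px.
2956 − 23·44 = 1944; ÷24 gives c = 81 px.
Each column+gutter stride is 125 px; 14 of them past the 30 px margin is 30 + 1750 = 1780 px.

1780 px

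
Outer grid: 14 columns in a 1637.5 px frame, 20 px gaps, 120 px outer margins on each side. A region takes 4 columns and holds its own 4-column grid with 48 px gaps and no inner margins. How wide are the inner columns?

60.25 px

Subtract both margins: 1637.5 − 2·120 = 1397.5 px.
1397.5 − 13·20 = 1137.5; ÷14 gives c = 81.25 px.
4-column span = 4·81.25 + 3·20 = 385 px.
385 − 3·48 = 241; ÷4 gives d = 60.25 px.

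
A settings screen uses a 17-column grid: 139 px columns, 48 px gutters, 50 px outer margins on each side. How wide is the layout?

Layout = 2·50 + 17·139 + 16·48 = 100 + 2363 + 768 = 3231 px.

3231 px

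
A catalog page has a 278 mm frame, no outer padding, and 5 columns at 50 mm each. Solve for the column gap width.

7 mm

Columns use 250 mm, leaving 28 mm across 4 column gaps = 7 mm each.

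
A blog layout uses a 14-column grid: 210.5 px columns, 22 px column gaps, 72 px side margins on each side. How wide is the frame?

Adding margins, columns and gutters: 144 + 2947 + 286 = 3377 px.

3377 px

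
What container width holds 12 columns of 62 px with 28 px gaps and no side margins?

Total width: 12·62 + 11·28 = 1052 px.

1052 px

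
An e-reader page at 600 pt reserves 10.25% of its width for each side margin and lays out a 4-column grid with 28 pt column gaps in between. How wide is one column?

600 × (1 − 2·10.25%) = 600 × 79.5% = 477 pt for the columns.
4 columns + 3 column gaps: 4c + 3·28 = 477.
4c = 477 − 84 = 393, so c = 98.25 pt.

98.25 pt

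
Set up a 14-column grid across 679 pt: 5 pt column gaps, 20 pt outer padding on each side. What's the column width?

Subtract both margins: 679 − 2·20 = 639 pt.
14c + 13·5 = 639 → 14c = 574 → c = 41 pt.

41 pt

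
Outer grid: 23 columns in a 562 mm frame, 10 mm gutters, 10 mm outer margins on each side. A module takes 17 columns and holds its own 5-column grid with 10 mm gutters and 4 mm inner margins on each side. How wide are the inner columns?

70 mm

Outer content = 562 − 2·10 = 542 mm.
542 − 22·10 = 322; ÷23 gives c = 14 mm.
17-column span = 17·14 + 16·10 = 398 mm.
Inner content = 398 − 2·4 = 390 mm.
Subtracting 4 gutters of 10 leaves 350 for 5 columns, so d = 70 mm.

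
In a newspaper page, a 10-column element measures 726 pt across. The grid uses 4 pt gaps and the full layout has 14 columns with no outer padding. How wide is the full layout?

10c + 9·4 = 726 → 10c = 690 → c = 69 pt.
Summing: 966 + 52 = 1018 pt.

1018 pt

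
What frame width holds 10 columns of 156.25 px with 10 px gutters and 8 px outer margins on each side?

1668.5 px

Frame = 2·8 + 10·156.25 + 9·10 = 16 + 1562.5 + 90 = 1668.5 px.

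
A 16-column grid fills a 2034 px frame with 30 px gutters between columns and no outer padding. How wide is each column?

2034 − 15·30 = 1584; ÷16 gives c = 99 px.

99 px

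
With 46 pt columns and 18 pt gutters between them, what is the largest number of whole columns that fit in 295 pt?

4 columns: 4·46 + 3·18 = 238 pt ≤ 295.
5 columns: 302 pt > 295. So 4.

4 columns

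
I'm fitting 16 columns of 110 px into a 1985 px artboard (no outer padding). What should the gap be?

15 px

16 columns take 16·110 = 1760 px; remaining 225 splits into 15 gaps.
g = 225 / 15 = 15 px.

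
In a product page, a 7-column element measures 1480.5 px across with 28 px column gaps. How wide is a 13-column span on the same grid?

2773.5 px

Subtracting 6 column gaps of 28 leaves 1312.5 for 7 columns, so c = 187.5 px.
Span of 13: 13·187.5 + 12·28 = 2437.5 + 336 = 2773.5 px.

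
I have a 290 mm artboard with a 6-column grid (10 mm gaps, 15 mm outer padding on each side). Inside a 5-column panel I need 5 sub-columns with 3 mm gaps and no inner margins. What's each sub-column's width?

Subtract both margins: 290 − 2·15 = 260 mm.
6c + 5·10 = 260 → 6c = 210 → c = 35 mm.
Span of 5: 5·35 + 4·10 = 175 + 40 = 215 mm.
5d + 4·3 = 215 → 5d = 203 → d = 40.6 mm.

40.6 mm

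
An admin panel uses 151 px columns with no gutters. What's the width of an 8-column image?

With no gutters, 8 columns span 8·151 = 1208 px.

1208 px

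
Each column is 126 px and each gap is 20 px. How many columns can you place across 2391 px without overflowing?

16 columns

16 columns: 16·126 + 15·20 = 2316 px ≤ 2391.
17 columns: 2462 px > 2391. So 16.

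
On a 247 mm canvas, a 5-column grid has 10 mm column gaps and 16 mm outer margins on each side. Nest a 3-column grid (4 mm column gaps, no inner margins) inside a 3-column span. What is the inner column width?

39 mm

Take off 32 mm of margins, leaving 215 mm.
Subtracting 4 column gaps of 10 leaves 175 for 5 columns, so c = 35 mm.
Span of 3: 3·35 + 2·10 = 105 + 20 = 125 mm.
125 − 2·4 = 117; ÷3 gives d = 39 mm.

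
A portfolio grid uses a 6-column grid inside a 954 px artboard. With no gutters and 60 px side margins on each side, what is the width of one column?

139 px

Content width = 954 − 2·60 = 834 px.
834 / 6 = 139 px per column.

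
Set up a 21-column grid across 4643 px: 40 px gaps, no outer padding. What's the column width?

183 px

Subtracting 20 gaps of 40 leaves 3843 for 21 columns, so c = 183 px.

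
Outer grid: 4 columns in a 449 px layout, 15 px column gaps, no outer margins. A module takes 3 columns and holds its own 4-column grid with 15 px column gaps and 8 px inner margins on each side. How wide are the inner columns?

4c + 3·15 = 449 → 4c = 404 → c = 101 px.
Span of 3: 3·101 + 2·15 = 303 + 30 = 333 px.
Inner content = 333 − 2·8 = 317 px.
4d + 3·15 = 317 → 4d = 272 → d = 68 px.

68 px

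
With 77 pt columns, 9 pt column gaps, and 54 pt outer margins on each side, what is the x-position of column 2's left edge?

140 pt

Before column 2: the margin + 1 column + 1 column gap.
Offset = 54 + 1·(77 + 9) = 54 + 86 = 140 pt.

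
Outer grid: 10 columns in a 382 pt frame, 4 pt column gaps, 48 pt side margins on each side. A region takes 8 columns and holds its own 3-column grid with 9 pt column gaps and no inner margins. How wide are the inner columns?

70 pt

Subtract both margins: 382 − 2·48 = 286 pt.
10 columns + 9 column gaps: 10c + 9·4 = 286.
10c = 286 − 36 = 250, so c = 25 pt.
8-column span = 8·25 + 7·4 = 228 pt.
Subtracting 2 column gaps of 9 leaves 210 for 3 columns, so d = 70 pt.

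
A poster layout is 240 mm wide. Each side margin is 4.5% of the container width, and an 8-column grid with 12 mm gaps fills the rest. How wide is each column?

16.8 mm

240 × (1 − 2·4.5%) = 240 × 91% = 218.4 mm for the columns.
8 columns + 7 gaps: 8c + 7·12 = 218.4.
8c = 218.4 − 84 = 134.4, so c = 16.8 mm.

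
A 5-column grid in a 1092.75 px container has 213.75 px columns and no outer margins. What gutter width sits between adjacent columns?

5·213.75 + 4g = 1092.75 → 4g = 24 → g = 6 px.

6 px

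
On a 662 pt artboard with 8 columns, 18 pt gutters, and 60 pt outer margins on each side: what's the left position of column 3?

200 pt

Take off 120 pt of margins, leaving 542 pt.
542 − 7·18 = 416; ÷8 gives c = 52 pt.
Column 3 starts at margin + 2·(column + gutter) = 60 + 2·70 = 200 pt.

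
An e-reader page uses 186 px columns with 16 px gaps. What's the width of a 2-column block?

388 px

2-column span = 2·186 + 1·16 = 388 px.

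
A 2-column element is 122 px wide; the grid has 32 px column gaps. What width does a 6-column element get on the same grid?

2 columns + 1 column gap: 2c + 1·32 = 122.
2c = 122 − 32 = 90, so c = 45 px.
6-column span = 6·45 + 5·32 = 430 px.

430 px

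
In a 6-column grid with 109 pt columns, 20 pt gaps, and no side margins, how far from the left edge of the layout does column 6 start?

645 pt

No margin, so column 6 starts at 5·(column + gutter) = 5·129 = 645 pt.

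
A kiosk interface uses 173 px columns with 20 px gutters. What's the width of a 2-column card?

2-column span = 2·173 + 1·20 = 366 px.

366 px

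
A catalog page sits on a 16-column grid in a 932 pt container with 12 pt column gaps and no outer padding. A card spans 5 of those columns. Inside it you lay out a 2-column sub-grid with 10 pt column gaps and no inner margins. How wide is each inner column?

136.5 pt

16 columns + 15 column gaps: 16c + 15·12 = 932.
16c = 932 − 180 = 752, so c = 47 pt.
Span of 5: 5·47 + 4·12 = 235 + 48 = 283 pt.
283 − 1·10 = 273; ÷2 gives d = 136.5 pt.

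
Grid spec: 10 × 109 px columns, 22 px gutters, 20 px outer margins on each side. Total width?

Frame = 2·20 + 10·109 + 9·22 = 40 + 1090 + 198 = 1328 px.

1328 px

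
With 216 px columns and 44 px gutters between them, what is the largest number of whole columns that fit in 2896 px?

11 columns: 11·216 + 10·44 = 2816 px ≤ 2896.
12 columns: 3076 px > 2896. So 11.

11 columns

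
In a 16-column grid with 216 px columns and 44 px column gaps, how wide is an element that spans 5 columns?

5 columns plus 4 column gaps: 1080 + 176 = 1256 px.

1256 px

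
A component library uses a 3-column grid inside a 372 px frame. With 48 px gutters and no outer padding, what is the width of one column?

3c + 2·48 = 372 → 3c = 276 → c = 92 px.

92 px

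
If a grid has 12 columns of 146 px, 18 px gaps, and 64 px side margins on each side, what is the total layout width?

2078 px

Total width: 2·64 + 12·146 + 11·18 = 2078 px.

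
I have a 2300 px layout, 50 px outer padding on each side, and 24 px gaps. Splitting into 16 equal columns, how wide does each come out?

115 px

Content width = 2300 − 2·50 = 2200 px.
16c + 15·24 = 2200 → 16c = 1840 → c = 115 px.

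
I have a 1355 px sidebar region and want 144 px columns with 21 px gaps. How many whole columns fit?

k columns need k·144 + (k−1)·21 = k·165 − 21.
k·165 − 21 ≤ 1355 → k ≤ 1376 / 165 ≈ 8.34, so k = 8.

8 columns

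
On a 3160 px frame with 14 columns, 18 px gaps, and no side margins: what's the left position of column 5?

908 px

14c + 13·18 = 3160 → 14c = 2926 → c = 209 px.
Each column+gutter stride is 227 px; with no margin, 4 of them is 908 px.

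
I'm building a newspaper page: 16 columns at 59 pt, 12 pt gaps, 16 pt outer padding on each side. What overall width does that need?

1156 pt

Adding margins, columns and gutters: 32 + 944 + 180 = 1156 pt.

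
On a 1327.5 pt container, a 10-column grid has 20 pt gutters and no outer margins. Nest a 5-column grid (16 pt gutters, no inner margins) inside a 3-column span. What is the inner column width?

64.05 pt

Subtracting 9 gutters of 20 leaves 1147.5 for 10 columns, so c = 114.75 pt.
Span of 3: 3·114.75 + 2·20 = 344.25 + 40 = 384.25 pt.
384.25 − 4·16 = 320.25; ÷5 gives d = 64.05 pt.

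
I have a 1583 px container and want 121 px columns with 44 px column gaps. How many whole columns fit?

9 columns

9 columns: 9·121 + 8·44 = 1441 px ≤ 1583.
10 columns: 1606 px > 1583. So 9.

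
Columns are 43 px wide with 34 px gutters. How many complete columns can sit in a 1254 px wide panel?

k columns need k·43 + (k−1)·34 = k·77 − 34.
k·77 − 34 ≤ 1254 → k ≤ 1288 / 77 ≈ 16.73, so k = 16.

16 columns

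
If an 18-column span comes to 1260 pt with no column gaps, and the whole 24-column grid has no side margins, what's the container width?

1680 pt

With no column gaps, each column is 1260/18 = 70 pt.
Container = 24·70 = 1680 = 1680 pt.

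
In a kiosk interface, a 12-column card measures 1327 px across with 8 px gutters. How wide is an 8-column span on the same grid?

12 columns + 11 gutters: 12c + 11·8 = 1327.
12c = 1327 − 88 = 1239, so c = 103.25 px.
8 columns plus 7 gutters: 826 + 56 = 882 px.

882 px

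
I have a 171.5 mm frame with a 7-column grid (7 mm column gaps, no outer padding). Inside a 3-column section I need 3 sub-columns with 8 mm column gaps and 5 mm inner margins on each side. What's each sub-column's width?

14.5 mm

Subtracting 6 column gaps of 7 leaves 129.5 for 7 columns, so c = 18.5 mm.
3-column span = 3·18.5 + 2·7 = 69.5 mm.
Inner content = 69.5 − 2·5 = 59.5 mm.
Subtracting 2 column gaps of 8 leaves 43.5 for 3 columns, so d = 14.5 mm.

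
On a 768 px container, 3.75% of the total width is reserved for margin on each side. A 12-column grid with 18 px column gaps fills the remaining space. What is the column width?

768 × (1 − 2·3.75%) = 768 × 92.5% = 710.4 px for the columns.
12 columns + 11 column gaps: 12c + 11·18 = 710.4.
12c = 710.4 − 198 = 512.4, so c = 42.7 px.

42.7 px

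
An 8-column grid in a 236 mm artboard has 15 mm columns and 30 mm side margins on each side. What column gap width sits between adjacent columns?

8 mm

Subtract both margins: 236 − 2·30 = 176 mm.
8·15 + 7g = 176 → 7g = 56 → g = 8 mm.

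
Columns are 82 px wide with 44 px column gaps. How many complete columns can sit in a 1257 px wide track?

k columns need k·82 + (k−1)·44 = k·126 − 44.
k·126 − 44 ≤ 1257 → k ≤ 1301 / 126 ≈ 10.33, so k = 10.

10 columns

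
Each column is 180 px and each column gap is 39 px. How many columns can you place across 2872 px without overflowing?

13 columns

Each extra column adds 180 + 39 = 219 px.
(2872 + 39) / 219 = 13.29, so 13 columns fit.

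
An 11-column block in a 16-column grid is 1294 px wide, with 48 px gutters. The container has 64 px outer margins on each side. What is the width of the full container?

1294 − 10·48 = 814; ÷11 gives c = 74 px.
Container = 2·64 + 16·74 + 15·48 = 128 + 1184 + 720 = 2032 px.

2032 px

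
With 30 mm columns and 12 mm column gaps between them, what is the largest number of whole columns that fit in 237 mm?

5 columns

5 columns: 5·30 + 4·12 = 198 mm ≤ 237.
6 columns: 240 mm > 237. So 5.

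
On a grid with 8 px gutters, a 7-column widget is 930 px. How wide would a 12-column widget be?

1600 px

930 − 6·8 = 882; ÷7 gives c = 126 px.
12 columns plus 11 gutters: 1512 + 88 = 1600 px.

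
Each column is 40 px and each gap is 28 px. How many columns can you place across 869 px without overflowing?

13 columns

Each extra column adds 40 + 28 = 68 px.
(869 + 28) / 68 = 13.19, so 13 columns fit.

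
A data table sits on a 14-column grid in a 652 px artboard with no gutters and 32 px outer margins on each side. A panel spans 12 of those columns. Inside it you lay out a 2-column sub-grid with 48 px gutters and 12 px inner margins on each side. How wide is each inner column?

216 px

Inside the margins: 652 − 64 = 588 px.
588 / 14 = 42 px per column.
12-column span = 12·42 = 504 px.
Inner content = 504 − 2·12 = 480 px.
Subtracting 1 gutter of 48 leaves 432 for 2 columns, so d = 216 px.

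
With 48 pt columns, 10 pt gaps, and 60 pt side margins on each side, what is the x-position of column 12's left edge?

698 pt

Before column 12: the margin + 11 columns + 11 gaps.
Offset = 60 + 11·(48 + 10) = 60 + 638 = 698 pt.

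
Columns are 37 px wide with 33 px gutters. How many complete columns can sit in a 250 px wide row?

Each extra column adds 37 + 33 = 70 px.
(250 + 33) / 70 = 4.04, so 4 columns fit.

4 columns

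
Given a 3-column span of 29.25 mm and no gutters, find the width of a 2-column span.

19.5 mm

29.25 / 3 = 9.75 mm per column.
2-column span = 2·9.75 = 19.5 mm.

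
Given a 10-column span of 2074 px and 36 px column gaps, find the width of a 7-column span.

Subtracting 9 column gaps of 36 leaves 1750 for 10 columns, so c = 175 px.
7-column span = 7·175 + 6·36 = 1441 px.

1441 px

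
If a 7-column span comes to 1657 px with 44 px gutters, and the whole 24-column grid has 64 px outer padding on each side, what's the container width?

5916 px

Subtracting 6 gutters of 44 leaves 1393 for 7 columns, so c = 199 px.
Container = 2·64 + 24·199 + 23·44 = 128 + 4776 + 1012 = 5916 px.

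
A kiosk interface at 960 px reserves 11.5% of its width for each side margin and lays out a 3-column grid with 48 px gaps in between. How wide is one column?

214.4 px

Margins: 11.5% × 960 = 110.4 px each, so content = 960 − 220.8 = 739.2 px.
739.2 − 2·48 = 643.2; ÷3 gives c = 214.4 px.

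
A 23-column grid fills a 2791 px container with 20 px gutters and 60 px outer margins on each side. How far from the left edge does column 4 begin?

411 px

Subtract both margins: 2791 − 2·60 = 2671 px.
2671 − 22·20 = 2231; ÷23 gives c = 97 px.
Each column+gutter stride is 117 px; 3 of them past the 60 px margin is 60 + 351 = 411 px.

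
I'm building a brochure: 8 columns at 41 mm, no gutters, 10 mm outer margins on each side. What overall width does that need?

Summing: 20 + 328 = 348 mm.

348 mm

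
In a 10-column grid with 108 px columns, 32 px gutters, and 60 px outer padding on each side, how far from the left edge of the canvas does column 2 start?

200 px

Each column+gutter stride is 140 px; 1 of them past the 60 px margin is 60 + 140 = 200 px.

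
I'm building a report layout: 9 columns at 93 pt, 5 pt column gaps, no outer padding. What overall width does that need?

Summing: 837 + 40 = 877 pt.

877 pt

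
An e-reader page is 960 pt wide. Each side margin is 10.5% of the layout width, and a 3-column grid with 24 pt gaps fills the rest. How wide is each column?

Margins: 10.5% × 960 = 100.8 pt each, so content = 960 − 201.6 = 758.4 pt.
3c + 2·24 = 758.4 → 3c = 710.4 → c = 236.8 pt.

236.8 pt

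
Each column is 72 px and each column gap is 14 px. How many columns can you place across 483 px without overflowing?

5 columns

k columns need k·72 + (k−1)·14 = k·86 − 14.
k·86 − 14 ≤ 483 → k ≤ 497 / 86 ≈ 5.78, so k = 5.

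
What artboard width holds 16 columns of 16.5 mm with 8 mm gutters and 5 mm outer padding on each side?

394 mm

Total width: 2·5 + 16·16.5 + 15·8 = 394 mm.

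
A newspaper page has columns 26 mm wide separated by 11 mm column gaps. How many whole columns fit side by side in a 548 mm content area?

15 columns

Each extra column adds 26 + 11 = 37 mm.
(548 + 11) / 37 = 15.11, so 15 columns fit.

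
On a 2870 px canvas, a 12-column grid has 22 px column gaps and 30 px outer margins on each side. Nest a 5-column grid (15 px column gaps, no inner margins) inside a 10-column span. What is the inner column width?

455.6 px

Take off 60 px of margins, leaving 2810 px.
12c + 11·22 = 2810 → 12c = 2568 → c = 214 px.
Span of 10: 10·214 + 9·22 = 2140 + 198 = 2338 px.
5 columns + 4 column gaps: 5d + 4·15 = 2338.
5d = 2338 − 60 = 2278, so d = 455.6 px.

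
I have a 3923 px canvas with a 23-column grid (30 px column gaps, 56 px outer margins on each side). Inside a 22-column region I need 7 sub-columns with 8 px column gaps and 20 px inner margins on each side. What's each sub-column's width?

Inside the margins: 3923 − 112 = 3811 px.
23 columns + 22 column gaps: 23c + 22·30 = 3811.
23c = 3811 − 660 = 3151, so c = 137 px.
Span of 22: 22·137 + 21·30 = 3014 + 630 = 3644 px.
Inner content = 3644 − 2·20 = 3604 px.
3604 − 6·8 = 3556; ÷7 gives d = 508 px.

508 px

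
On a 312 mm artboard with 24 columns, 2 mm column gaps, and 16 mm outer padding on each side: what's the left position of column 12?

Subtract both margins: 312 − 2·16 = 280 mm.
Subtracting 23 column gaps of 2 leaves 234 for 24 columns, so c = 9.75 mm.
Before column 12: the margin + 11 columns + 11 column gaps.
Offset = 16 + 11·(9.75 + 2) = 16 + 129.25 = 145.25 mm.

145.25 mm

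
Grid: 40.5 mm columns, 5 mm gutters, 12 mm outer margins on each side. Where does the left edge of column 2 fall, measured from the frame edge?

57.5 mm

Each column+gutter stride is 45.5 mm; 1 of them past the 12 mm margin is 12 + 45.5 = 57.5 mm.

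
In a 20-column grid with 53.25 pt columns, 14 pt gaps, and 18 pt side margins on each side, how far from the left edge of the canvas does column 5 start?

Before column 5: the margin + 4 columns + 4 gaps.
Offset = 18 + 4·(53.25 + 14) = 18 + 269 = 287 pt.

287 pt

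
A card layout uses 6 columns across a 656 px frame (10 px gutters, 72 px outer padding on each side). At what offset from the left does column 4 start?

Content = 656 − 2·72 = 512 px.
512 − 5·10 = 462; ÷6 gives c = 77 px.
Column 4 starts at margin + 3·(column + gutter) = 72 + 3·87 = 333 px.

333 px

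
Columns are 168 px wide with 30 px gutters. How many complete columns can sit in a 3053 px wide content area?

15 columns

k columns need k·168 + (k−1)·30 = k·198 − 30.
k·198 − 30 ≤ 3053 → k ≤ 3083 / 198 ≈ 15.57, so k = 15.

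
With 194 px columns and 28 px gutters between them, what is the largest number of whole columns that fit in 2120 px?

9 columns

9 columns: 9·194 + 8·28 = 1970 px ≤ 2120.
10 columns: 2192 px > 2120. So 9.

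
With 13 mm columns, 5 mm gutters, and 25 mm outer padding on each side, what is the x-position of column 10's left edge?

187 mm

Before column 10: the margin + 9 columns + 9 gutters.
Offset = 25 + 9·(13 + 5) = 25 + 162 = 187 mm.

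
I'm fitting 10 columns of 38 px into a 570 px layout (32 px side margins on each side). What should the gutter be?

14 px

Content width = 570 − 2·32 = 506 px.
10 columns take 10·38 = 380 px; remaining 126 splits into 9 gutters.
g = 126 / 9 = 14 px.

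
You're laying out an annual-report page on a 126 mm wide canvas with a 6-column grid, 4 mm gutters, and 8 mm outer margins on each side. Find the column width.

15 mm

Subtract both margins: 126 − 2·8 = 110 mm.
110 − 5·4 = 90; ÷6 gives c = 15 mm.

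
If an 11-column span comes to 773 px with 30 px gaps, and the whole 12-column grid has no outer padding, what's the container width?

11 columns + 10 gaps: 11c + 10·30 = 773.
11c = 773 − 300 = 473, so c = 43 px.
Total width: 12·43 + 11·30 = 846 px.

846 px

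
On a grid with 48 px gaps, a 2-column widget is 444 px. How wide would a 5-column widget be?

1182 px

444 − 1·48 = 396; ÷2 gives c = 198 px.
5-column span = 5·198 + 4·48 = 1182 px.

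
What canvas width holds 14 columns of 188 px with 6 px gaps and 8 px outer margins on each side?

2726 px

Total width: 2·8 + 14·188 + 13·6 = 2726 px.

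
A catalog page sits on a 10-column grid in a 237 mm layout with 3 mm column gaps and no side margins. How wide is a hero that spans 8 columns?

10 columns + 9 column gaps: 10c + 9·3 = 237.
10c = 237 − 27 = 210, so c = 21 mm.
8-column span = 8·21 + 7·3 = 189 mm.

189 mm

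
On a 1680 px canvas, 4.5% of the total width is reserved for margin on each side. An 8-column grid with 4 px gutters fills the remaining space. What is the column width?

Each margin = 4.5% of 1680 = 75.6 px; content = 1680 − 2·75.6 = 1528.8 px.
8c + 7·4 = 1528.8 → 8c = 1500.8 → c = 187.6 px.

187.6 px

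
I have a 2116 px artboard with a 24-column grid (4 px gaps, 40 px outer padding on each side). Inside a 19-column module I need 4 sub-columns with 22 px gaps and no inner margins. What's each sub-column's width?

386.25 px

Inside the margins: 2116 − 80 = 2036 px.
24 columns + 23 gaps: 24c + 23·4 = 2036.
24c = 2036 − 92 = 1944, so c = 81 px.
19-column span = 19·81 + 18·4 = 1611 px.
1611 − 3·22 = 1545; ÷4 gives d = 386.25 px.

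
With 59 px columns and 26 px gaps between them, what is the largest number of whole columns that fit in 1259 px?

15 columns: 15·59 + 14·26 = 1249 px ≤ 1259.
16 columns: 1334 px > 1259. So 15.

15 columns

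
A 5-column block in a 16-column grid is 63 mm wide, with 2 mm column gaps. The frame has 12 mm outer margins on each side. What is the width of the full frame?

63 − 4·2 = 55; ÷5 gives c = 11 mm.
Total width: 2·12 + 16·11 + 15·2 = 230 mm.

230 mm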